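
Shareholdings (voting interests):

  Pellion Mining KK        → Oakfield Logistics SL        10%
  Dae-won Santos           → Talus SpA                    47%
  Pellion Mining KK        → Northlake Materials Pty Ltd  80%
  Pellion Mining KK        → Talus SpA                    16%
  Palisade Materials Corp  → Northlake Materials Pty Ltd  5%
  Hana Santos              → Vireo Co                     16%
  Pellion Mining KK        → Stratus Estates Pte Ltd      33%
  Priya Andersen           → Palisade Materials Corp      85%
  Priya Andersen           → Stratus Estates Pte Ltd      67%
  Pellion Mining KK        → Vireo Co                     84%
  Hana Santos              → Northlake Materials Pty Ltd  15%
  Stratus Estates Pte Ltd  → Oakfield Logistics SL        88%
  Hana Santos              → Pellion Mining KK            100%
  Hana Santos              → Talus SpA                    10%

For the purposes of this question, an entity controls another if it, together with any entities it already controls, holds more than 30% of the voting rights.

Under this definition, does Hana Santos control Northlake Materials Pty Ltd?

Yes

Hana holds 100% of Pellion, so Hana controls Pellion.
Pellion and Hana together hold 80% + 15% = 95% of Northlake, so Hana controls Northlake.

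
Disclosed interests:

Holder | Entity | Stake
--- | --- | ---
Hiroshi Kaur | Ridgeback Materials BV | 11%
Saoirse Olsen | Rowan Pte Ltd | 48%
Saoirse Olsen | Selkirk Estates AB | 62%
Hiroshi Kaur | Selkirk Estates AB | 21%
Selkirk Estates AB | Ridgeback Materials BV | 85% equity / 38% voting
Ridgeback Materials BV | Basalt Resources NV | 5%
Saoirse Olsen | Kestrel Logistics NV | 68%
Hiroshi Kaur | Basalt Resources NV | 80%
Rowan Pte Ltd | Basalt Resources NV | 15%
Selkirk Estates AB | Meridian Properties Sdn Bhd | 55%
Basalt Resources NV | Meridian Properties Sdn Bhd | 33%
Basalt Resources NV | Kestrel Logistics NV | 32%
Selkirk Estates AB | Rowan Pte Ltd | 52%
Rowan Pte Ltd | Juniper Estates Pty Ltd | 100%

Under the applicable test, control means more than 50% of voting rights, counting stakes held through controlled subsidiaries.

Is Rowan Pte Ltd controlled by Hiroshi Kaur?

No

Hiroshi holds 80% of Basalt, so Hiroshi controls Basalt.
Neither Hiroshi nor any entity Hiroshi controls holds any voting interest in Rowan.
So Hiroshi does not control Rowan.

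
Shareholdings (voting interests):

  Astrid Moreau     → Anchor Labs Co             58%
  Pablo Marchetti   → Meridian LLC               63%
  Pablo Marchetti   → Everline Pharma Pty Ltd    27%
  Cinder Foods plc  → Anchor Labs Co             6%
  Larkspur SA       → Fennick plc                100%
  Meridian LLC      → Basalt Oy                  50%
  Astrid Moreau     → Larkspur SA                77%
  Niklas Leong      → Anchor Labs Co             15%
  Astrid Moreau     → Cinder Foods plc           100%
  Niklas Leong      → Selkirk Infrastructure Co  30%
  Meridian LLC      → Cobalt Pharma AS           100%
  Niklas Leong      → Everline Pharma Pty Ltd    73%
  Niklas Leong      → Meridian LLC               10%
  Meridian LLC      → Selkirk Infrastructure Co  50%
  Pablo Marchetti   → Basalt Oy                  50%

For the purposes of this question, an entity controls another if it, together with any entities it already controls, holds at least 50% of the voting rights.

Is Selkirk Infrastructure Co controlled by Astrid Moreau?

Astrid holds 100% of Cinder, so Astrid controls Cinder.
Astrid holds 77% of Larkspur, so Astrid controls Larkspur.
Astrid and Cinder together hold 58% + 6% = 64% of Anchor, so Astrid controls Anchor.
Larkspur holds 100% of Fennick, so Astrid controls Fennick.
Neither Astrid nor any entity Astrid controls holds any voting interest in Selkirk.
So Astrid does not control Selkirk.

No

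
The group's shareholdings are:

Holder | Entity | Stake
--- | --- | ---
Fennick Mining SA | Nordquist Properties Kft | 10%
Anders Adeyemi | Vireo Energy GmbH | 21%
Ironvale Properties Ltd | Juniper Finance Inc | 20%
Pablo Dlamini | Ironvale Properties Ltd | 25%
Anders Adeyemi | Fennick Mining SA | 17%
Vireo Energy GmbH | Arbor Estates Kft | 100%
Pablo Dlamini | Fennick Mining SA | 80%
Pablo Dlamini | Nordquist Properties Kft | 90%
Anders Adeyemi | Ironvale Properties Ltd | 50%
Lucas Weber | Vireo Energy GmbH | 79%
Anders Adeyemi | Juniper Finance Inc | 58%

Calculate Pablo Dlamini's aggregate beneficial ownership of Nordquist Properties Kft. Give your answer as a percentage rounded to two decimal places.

Pablo reaches Nordquist along 2 paths.
Direct stake: 90% = 90%.
Via Fennick: 80% × 10% = 8%.
Total: 90% + 8% = 98%.
Rounded: 98.00%.

98.00%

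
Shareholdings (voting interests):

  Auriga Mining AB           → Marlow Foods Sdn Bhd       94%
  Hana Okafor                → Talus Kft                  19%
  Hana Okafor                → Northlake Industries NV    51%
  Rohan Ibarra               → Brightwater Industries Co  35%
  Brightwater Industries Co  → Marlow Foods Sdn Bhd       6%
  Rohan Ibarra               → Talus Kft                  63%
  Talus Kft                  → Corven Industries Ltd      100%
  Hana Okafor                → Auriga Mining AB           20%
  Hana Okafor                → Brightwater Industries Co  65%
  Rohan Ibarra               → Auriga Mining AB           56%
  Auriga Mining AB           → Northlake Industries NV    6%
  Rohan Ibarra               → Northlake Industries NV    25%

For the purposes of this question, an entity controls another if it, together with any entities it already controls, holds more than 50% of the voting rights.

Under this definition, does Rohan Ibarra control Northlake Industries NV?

Rohan holds 56% of Auriga, so Rohan controls Auriga.
Rohan holds 63% of Talus, so Rohan controls Talus.
Talus holds 100% of Corven, so Rohan controls Corven.
Auriga holds 94% of Marlow, so Rohan controls Marlow.
In Northlake, Rohan's side holds only 6% + 25% = 31%, not > 50%.
So Rohan does not control Northlake.

No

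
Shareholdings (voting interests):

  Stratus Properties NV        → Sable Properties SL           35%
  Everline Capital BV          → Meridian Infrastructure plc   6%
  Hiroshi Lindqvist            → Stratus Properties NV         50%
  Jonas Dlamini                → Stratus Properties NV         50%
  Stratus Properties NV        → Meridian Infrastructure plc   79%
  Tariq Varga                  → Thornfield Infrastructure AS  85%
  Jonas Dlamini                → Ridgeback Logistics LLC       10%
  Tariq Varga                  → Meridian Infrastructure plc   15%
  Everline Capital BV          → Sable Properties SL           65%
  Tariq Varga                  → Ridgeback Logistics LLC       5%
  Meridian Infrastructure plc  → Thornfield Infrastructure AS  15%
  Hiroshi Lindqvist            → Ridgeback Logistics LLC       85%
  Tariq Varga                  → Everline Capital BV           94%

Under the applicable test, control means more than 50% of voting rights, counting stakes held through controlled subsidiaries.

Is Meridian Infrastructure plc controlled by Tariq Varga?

Tariq holds 94% of Everline, so Tariq controls Everline.
Tariq holds 85% of Thornfield, so Tariq controls Thornfield.
Everline holds 65% of Sable, so Tariq controls Sable.
In Meridian, Tariq's side holds only 15% + 6% = 21%, not > 50%.
So Tariq does not control Meridian.

No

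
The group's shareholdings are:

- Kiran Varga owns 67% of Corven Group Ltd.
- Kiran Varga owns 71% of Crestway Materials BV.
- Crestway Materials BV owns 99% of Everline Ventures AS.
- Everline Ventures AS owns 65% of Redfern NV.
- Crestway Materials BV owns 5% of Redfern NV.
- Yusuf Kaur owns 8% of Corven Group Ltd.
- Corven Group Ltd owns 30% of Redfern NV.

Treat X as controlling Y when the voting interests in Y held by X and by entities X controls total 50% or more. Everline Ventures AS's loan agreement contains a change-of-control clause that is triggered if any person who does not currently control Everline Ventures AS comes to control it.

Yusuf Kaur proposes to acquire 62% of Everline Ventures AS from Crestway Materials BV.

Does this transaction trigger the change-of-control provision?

Yes

The purchase adds only to Yusuf's holdings (Crestway's stake shrinks), so Yusuf is the only person who could newly come to control Everline.
Yusuf's largest direct stake is 8% in Corven, which does not meet the threshold, so Yusuf controls no company.
Neither Yusuf nor any entity Yusuf controls holds any voting interest in Everline.
So before the transaction, Yusuf does not control Everline.
After the purchase, Yusuf holds 62% of Everline directly, and Crestway's stake falls to 37%.
Yusuf holds 62% of Everline, so Yusuf controls Everline.
Yusuf did not control Everline before and does after, so the clause is triggered.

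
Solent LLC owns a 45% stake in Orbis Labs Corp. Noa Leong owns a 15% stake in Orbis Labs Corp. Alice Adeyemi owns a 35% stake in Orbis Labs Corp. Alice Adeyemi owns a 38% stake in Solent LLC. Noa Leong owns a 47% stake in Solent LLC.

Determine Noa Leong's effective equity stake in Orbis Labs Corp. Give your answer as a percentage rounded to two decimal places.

36.15%

Noa reaches Orbis along 2 paths.
Via Solent: 47% × 45% = 21.15%.
Direct stake: 15% = 15%.
Total: 21.15% + 15% = 36.15%.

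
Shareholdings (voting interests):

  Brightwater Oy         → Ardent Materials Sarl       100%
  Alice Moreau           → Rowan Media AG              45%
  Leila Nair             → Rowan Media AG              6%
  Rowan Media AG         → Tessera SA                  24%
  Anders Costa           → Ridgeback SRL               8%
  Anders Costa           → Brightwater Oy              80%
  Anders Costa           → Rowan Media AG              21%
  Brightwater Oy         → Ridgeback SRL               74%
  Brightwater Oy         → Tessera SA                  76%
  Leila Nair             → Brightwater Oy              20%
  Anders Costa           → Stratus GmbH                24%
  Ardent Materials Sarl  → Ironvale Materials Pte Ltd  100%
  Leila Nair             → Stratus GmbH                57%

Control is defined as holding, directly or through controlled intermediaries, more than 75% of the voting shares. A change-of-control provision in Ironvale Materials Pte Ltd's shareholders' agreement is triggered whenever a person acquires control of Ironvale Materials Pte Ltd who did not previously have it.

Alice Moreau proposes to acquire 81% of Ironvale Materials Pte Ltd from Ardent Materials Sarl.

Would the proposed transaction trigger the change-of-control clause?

Yes

The purchase adds only to Alice's holdings (Ardent's stake shrinks), so Alice is the only person who could newly come to control Ironvale.
Alice's largest direct stake is 45% in Rowan, which does not meet the threshold, so Alice controls no company.
Neither Alice nor any entity Alice controls holds any voting interest in Ironvale.
So before the transaction, Alice does not control Ironvale.
After the purchase, Alice holds 81% of Ironvale directly, and Ardent's stake falls to 19%.
Alice holds 81% of Ironvale, so Alice controls Ironvale.
Alice did not control Ironvale before and does after, so the clause is triggered.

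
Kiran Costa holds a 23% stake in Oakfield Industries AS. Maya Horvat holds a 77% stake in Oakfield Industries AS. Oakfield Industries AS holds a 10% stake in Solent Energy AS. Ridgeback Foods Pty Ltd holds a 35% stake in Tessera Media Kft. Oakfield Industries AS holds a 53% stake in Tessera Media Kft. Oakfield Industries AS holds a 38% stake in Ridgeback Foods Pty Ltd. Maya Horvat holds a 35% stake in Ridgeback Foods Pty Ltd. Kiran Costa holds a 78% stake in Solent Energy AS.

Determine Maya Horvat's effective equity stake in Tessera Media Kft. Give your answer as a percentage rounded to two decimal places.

63.30%

Maya reaches Tessera along 3 paths.
Via Oakfield: 77% × 53% = 40.81%.
Via Oakfield → Ridgeback: 77% × 38% × 35% = 10.241%.
Via Ridgeback: 35% × 35% = 12.25%.
Total: 40.81% + 10.241% + 12.25% = 63.301%.
Rounded: 63.30%.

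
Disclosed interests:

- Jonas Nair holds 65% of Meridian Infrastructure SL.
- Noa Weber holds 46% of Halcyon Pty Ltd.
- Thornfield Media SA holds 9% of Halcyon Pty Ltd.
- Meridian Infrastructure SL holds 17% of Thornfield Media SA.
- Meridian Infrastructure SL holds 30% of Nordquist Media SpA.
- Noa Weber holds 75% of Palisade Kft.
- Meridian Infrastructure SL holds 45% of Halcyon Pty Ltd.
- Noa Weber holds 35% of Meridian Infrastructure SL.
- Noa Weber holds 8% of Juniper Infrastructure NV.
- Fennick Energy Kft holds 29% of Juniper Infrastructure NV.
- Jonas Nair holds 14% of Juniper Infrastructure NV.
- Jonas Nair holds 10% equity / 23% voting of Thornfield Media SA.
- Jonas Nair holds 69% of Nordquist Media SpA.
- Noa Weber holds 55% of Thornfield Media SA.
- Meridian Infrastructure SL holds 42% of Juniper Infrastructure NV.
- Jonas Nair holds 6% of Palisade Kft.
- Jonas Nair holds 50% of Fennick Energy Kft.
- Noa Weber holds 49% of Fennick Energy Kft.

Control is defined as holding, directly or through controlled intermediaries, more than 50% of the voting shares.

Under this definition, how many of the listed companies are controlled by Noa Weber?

Noa holds 75% of Palisade, so Noa controls Palisade.
Noa holds 55% of Thornfield, so Noa controls Thornfield.
Noa and Thornfield together hold 46% + 9% = 55% of Halcyon, so Noa controls Halcyon.
No other company's threshold is met.
Noa controls 3 companies.

3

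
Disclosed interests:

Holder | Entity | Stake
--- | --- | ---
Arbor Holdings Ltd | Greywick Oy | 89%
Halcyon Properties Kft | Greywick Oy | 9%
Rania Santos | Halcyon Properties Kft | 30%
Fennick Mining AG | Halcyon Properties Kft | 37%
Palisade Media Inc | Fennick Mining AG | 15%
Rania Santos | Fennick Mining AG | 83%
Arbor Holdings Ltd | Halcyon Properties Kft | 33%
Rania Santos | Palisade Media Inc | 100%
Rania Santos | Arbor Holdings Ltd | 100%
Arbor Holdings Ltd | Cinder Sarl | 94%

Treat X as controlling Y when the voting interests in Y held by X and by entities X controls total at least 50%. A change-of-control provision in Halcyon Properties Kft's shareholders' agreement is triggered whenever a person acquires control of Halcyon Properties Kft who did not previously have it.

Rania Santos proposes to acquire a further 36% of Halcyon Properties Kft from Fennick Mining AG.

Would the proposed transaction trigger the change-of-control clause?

No

The purchase adds only to Rania's holdings (Fennick's stake shrinks), so Rania is the only person who could newly come to control Halcyon.
Rania holds 100% of Palisade, so Rania controls Palisade.
Rania and Palisade together hold 83% + 15% = 98% of Fennick, so Rania controls Fennick.
Rania holds 100% of Arbor, so Rania controls Arbor.
Fennick and Rania and Arbor together hold 37% + 30% + 33% = 100% of Halcyon, so Rania controls Halcyon.
So Rania already controls Halcyon before the transaction.
After the purchase, Rania's direct stake in Halcyon rises to 30% + 36% = 66%, and Fennick's stake falls to 1%.
Rania controlled Halcyon already, so this is not a new person acquiring control; every other person's position is unchanged or reduced.
No new person acquires control, so the clause is not triggered.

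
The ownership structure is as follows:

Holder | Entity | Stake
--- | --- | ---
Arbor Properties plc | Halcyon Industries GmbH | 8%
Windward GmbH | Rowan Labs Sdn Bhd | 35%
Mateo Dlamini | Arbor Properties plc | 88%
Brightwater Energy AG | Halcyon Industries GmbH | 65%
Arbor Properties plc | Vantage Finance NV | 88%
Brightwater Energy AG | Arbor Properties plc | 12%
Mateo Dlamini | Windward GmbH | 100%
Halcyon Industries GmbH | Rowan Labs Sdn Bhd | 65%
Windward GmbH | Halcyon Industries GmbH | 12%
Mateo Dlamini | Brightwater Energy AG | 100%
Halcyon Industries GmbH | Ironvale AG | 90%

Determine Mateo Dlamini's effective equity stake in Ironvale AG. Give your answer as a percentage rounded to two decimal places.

76.50%

Mateo reaches Ironvale along 4 paths.
Via Brightwater → Halcyon: 100% × 65% × 90% = 58.5%.
Via Arbor → Halcyon: 88% × 8% × 90% = 6.336%.
Via Brightwater → Arbor → Halcyon: 100% × 12% × 8% × 90% = 0.864%.
Via Windward → Halcyon: 100% × 12% × 90% = 10.8%.
Total: 58.5% + 6.336% + 0.864% + 10.8% = 76.5%.
Rounded: 76.50%.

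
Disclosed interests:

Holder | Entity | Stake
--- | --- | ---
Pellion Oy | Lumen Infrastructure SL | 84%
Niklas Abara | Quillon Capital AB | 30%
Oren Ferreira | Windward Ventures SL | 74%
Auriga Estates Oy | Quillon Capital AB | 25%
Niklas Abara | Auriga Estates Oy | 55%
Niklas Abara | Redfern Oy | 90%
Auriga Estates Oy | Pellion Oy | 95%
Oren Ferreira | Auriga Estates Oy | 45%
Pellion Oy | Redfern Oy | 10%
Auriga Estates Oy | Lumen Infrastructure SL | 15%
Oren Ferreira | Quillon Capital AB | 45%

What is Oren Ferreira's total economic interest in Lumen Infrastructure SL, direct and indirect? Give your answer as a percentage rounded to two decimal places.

Oren reaches Lumen along 2 paths.
Via Auriga → Pellion: 45% × 95% × 84% = 35.91%.
Via Auriga: 45% × 15% = 6.75%.
Total: 35.91% + 6.75% = 42.66%.

42.66%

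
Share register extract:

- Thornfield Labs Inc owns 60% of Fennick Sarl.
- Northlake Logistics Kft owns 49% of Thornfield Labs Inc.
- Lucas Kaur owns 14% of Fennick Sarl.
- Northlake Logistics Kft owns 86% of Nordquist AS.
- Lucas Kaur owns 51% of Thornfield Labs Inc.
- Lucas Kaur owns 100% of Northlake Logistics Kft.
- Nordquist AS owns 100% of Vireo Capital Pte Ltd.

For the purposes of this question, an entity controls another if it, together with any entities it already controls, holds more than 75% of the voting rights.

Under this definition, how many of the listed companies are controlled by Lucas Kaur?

Lucas holds 100% of Northlake, so Lucas controls Northlake.
Lucas and Northlake together hold 51% + 49% = 100% of Thornfield, so Lucas controls Thornfield.
Northlake holds 86% of Nordquist, so Lucas controls Nordquist.
Nordquist holds 100% of Vireo, so Lucas controls Vireo.
No other company's threshold is met.
Lucas controls 4 companies.

4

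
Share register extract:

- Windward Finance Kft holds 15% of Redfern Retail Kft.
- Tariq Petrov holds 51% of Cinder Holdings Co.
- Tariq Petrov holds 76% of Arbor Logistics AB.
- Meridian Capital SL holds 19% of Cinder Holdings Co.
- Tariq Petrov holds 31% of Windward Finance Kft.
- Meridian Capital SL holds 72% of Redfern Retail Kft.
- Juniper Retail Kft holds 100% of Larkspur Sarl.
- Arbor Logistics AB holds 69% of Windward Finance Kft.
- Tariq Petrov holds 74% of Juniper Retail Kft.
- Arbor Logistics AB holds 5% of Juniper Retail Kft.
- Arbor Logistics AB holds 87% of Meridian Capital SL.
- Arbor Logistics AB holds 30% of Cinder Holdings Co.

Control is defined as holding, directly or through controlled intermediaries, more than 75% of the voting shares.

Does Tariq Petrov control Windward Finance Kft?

Yes

Tariq holds 76% of Arbor, so Tariq controls Arbor.
Arbor and Tariq together hold 69% + 31% = 100% of Windward, so Tariq controls Windward.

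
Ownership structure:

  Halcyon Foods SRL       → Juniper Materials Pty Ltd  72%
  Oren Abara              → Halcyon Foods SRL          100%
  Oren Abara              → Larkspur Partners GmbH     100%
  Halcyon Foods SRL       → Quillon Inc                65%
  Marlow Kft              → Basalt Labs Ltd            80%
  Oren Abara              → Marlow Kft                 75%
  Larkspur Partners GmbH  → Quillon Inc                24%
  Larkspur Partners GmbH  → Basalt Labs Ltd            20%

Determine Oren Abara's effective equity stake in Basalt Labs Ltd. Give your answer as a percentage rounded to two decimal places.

Oren reaches Basalt along 2 paths.
Via Marlow: 75% × 80% = 60%.
Via Larkspur: 100% × 20% = 20%.
Total: 60% + 20% = 80%.
Rounded: 80.00%.

80.00%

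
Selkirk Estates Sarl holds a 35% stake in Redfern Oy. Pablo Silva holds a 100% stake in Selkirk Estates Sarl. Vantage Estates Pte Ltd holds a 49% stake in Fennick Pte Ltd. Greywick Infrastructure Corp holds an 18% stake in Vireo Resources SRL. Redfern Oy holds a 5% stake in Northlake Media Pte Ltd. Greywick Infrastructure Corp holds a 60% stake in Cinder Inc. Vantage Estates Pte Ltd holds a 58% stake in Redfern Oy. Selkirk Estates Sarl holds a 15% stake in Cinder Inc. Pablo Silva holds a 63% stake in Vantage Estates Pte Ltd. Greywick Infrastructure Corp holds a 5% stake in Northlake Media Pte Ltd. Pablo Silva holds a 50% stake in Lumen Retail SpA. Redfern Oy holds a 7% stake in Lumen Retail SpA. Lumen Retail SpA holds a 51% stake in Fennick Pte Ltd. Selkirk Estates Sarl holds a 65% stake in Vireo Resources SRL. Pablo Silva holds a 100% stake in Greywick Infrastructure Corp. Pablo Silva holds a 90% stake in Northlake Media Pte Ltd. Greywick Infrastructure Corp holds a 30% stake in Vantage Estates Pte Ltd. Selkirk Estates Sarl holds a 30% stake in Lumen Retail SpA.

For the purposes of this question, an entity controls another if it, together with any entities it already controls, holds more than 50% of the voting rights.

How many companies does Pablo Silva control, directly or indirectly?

Pablo holds 100% of Selkirk, so Pablo controls Selkirk.
Pablo holds 100% of Greywick, so Pablo controls Greywick.
Greywick and Pablo together hold 30% + 63% = 93% of Vantage, so Pablo controls Vantage.
Vantage and Selkirk together hold 58% + 35% = 93% of Redfern, so Pablo controls Redfern.
Selkirk and Greywick together hold 65% + 18% = 83% of Vireo, so Pablo controls Vireo.
Selkirk and Pablo and Redfern together hold 30% + 50% + 7% = 87% of Lumen, so Pablo controls Lumen.
Pablo and Greywick and Redfern together hold 90% + 5% + 5% = 100% of Northlake, so Pablo controls Northlake.
Vantage and Lumen together hold 49% + 51% = 100% of Fennick, so Pablo controls Fennick.
Selkirk and Greywick together hold 15% + 60% = 75% of Cinder, so Pablo controls Cinder.
Pablo controls 9 companies.

9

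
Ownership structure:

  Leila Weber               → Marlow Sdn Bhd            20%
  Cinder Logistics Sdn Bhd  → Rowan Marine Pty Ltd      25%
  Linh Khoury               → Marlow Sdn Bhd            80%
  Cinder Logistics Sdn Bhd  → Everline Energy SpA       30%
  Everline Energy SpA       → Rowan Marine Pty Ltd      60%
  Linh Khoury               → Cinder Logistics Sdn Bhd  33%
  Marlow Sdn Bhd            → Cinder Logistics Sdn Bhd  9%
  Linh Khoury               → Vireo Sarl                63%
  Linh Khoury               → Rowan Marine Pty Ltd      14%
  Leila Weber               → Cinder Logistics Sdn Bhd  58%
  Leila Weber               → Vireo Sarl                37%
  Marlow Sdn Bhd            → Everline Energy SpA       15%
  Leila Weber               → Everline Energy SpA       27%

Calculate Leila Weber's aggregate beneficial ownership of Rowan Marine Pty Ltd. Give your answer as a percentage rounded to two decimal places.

Leila reaches Rowan along 6 paths.
Via Everline: 27% × 60% = 16.2%.
Via Marlow → Cinder → Everline: 20% × 9% × 30% × 60% = 0.324%.
Via Cinder → Everline: 58% × 30% × 60% = 10.44%.
Via Marlow → Everline: 20% × 15% × 60% = 1.8%.
Via Marlow → Cinder: 20% × 9% × 25% = 0.45%.
Via Cinder: 58% × 25% = 14.5%.
Total: 16.2% + 0.324% + 10.44% + 1.8% + 0.45% + 14.5% = 43.714%.
Rounded: 43.71%.

43.71%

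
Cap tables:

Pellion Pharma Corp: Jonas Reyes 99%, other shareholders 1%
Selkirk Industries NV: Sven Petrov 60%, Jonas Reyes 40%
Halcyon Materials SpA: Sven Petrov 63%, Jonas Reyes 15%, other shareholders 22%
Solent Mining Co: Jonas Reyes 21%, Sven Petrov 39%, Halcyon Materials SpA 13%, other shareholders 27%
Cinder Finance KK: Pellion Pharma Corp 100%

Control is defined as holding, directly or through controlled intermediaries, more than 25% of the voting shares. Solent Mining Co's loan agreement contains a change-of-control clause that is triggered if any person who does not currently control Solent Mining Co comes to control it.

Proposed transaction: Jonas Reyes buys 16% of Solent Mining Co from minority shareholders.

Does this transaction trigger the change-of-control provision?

Yes

The purchase changes only Jonas's holdings, so Jonas is the only person who could newly come to control Solent.
Jonas holds 99% of Pellion, so Jonas controls Pellion.
Jonas holds 40% of Selkirk, so Jonas controls Selkirk.
Pellion holds 100% of Cinder, so Jonas controls Cinder.
In Solent, Jonas's side holds only 21%, not > 25%.
So before the transaction, Jonas does not control Solent.
After the purchase, Jonas's direct stake in Solent rises to 21% + 16% = 37%.
Jonas holds 37% of Solent, so Jonas controls Solent.
Jonas did not control Solent before and does after, so the clause is triggered.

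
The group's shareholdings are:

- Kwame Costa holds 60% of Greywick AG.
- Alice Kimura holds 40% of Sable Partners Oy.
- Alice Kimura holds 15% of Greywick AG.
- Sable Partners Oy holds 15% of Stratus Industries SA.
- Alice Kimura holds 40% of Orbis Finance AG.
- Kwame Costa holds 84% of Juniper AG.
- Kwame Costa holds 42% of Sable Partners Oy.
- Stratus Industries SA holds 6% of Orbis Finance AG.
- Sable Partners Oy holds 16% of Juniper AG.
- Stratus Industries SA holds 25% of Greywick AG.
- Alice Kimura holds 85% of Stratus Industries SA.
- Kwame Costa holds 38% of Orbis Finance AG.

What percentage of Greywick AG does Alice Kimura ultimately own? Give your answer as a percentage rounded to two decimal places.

37.75%

Alice reaches Greywick along 3 paths.
Direct stake: 15% = 15%.
Via Sable → Stratus: 40% × 15% × 25% = 1.5%.
Via Stratus: 85% × 25% = 21.25%.
Total: 15% + 1.5% + 21.25% = 37.75%.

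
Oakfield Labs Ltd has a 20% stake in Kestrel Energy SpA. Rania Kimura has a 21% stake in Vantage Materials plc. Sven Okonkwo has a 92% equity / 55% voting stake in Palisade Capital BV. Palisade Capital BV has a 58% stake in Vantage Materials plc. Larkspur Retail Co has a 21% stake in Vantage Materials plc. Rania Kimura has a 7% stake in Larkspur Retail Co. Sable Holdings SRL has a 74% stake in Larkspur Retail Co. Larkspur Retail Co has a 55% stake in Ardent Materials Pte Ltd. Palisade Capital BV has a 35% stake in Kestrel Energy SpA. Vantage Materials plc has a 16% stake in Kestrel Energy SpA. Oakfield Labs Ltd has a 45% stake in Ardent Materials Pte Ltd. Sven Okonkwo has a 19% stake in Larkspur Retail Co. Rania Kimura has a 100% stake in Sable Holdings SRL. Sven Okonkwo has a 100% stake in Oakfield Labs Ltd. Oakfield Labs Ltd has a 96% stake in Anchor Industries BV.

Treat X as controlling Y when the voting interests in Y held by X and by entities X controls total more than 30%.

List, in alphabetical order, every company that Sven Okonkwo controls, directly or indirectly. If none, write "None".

Sven holds 100% of Oakfield, so Sven controls Oakfield.
Sven holds 55% of Palisade, so Sven controls Palisade.
Oakfield holds 45% of Ardent, so Sven controls Ardent.
Palisade holds 58% of Vantage, so Sven controls Vantage.
Oakfield holds 96% of Anchor, so Sven controls Anchor.
Oakfield and Vantage and Palisade together hold 20% + 16% + 35% = 71% of Kestrel, so Sven controls Kestrel.
No other company's threshold is met.

Anchor Industries BV, Ardent Materials Pte Ltd, Kestrel Energy SpA, Oakfield Labs Ltd, Palisade Capital BV, Vantage Materials plc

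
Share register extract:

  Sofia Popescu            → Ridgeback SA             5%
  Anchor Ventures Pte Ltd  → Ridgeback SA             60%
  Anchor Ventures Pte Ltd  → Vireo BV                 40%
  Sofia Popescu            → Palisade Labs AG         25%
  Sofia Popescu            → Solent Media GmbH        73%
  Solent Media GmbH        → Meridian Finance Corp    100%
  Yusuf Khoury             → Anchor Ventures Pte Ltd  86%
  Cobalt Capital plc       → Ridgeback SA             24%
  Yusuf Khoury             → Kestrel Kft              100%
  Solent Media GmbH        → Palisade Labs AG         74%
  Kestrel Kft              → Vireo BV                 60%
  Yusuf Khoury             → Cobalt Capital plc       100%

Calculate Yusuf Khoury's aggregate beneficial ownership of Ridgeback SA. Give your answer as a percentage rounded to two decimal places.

75.60%

Yusuf reaches Ridgeback along 2 paths.
Via Cobalt: 100% × 24% = 24%.
Via Anchor: 86% × 60% = 51.6%.
Total: 24% + 51.6% = 75.6%.
Rounded: 75.60%.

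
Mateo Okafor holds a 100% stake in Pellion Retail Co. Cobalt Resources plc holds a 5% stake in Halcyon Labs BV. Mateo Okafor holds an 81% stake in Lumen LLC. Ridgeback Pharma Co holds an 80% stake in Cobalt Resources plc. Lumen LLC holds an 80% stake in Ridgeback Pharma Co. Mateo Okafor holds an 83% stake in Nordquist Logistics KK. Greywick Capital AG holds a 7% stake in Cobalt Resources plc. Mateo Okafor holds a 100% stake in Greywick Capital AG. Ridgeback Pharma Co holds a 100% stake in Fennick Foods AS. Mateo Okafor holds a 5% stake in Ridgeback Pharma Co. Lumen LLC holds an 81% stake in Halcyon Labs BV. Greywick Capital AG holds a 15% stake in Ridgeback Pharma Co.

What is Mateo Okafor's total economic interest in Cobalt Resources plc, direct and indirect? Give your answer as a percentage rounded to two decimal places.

Mateo reaches Cobalt along 4 paths.
Via Greywick: 100% × 7% = 7%.
Via Lumen → Ridgeback: 81% × 80% × 80% = 51.84%.
Via Ridgeback: 5% × 80% = 4%.
Via Greywick → Ridgeback: 100% × 15% × 80% = 12%.
Total: 7% + 51.84% + 4% + 12% = 74.84%.

74.84%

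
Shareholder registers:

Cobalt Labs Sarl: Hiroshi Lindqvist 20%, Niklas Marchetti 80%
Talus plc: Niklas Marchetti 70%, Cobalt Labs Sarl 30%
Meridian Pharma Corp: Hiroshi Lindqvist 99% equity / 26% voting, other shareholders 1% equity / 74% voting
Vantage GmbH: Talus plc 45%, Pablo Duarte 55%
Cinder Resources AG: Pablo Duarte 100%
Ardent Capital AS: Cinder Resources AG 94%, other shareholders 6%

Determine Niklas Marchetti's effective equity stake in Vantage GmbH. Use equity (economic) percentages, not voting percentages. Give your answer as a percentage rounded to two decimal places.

42.30%

Niklas reaches Vantage along 2 paths.
Via Talus: 70% × 45% = 31.5%.
Via Cobalt → Talus: 80% × 30% × 45% = 10.8%.
Total: 31.5% + 10.8% = 42.3%.
Rounded: 42.30%.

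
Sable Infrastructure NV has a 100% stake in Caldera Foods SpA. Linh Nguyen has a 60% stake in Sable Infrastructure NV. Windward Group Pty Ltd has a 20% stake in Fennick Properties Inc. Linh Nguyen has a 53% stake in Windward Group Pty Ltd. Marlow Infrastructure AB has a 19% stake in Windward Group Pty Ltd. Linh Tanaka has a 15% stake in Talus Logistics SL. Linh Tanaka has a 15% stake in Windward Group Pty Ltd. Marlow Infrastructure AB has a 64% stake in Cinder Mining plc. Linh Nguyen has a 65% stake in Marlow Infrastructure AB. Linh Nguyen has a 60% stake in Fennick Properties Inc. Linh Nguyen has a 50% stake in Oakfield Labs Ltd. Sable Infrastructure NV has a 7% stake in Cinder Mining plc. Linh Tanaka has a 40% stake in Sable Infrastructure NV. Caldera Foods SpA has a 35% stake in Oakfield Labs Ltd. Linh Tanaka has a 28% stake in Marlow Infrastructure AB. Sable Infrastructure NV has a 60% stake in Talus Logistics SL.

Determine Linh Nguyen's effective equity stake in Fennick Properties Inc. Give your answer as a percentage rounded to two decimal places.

Linh Nguyen reaches Fennick along 3 paths.
Direct stake: 60% = 60%.
Via Windward: 53% × 20% = 10.6%.
Via Marlow → Windward: 65% × 19% × 20% = 2.47%.
Total: 60% + 10.6% + 2.47% = 73.07%.

73.07%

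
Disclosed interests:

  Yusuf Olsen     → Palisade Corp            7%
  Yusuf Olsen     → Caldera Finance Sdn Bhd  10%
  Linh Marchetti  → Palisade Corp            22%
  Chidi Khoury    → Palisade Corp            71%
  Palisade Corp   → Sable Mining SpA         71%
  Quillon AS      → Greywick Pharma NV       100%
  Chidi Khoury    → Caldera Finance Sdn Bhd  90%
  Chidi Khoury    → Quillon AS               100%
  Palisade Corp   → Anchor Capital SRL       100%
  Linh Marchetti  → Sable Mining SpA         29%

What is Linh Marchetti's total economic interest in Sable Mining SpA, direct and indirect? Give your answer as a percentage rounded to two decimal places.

44.62%

Linh reaches Sable along 2 paths.
Direct stake: 29% = 29%.
Via Palisade: 22% × 71% = 15.62%.
Total: 29% + 15.62% = 44.62%.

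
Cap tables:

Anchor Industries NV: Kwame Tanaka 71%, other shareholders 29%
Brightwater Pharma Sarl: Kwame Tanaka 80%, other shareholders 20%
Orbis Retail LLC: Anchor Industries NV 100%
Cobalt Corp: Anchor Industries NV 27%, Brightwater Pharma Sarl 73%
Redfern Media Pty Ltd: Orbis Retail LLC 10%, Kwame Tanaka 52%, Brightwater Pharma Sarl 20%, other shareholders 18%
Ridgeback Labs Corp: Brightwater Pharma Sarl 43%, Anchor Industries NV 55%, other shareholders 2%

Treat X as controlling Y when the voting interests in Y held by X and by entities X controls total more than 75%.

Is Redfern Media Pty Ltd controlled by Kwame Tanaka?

Kwame holds 80% of Brightwater, so Kwame controls Brightwater.
In Redfern, Kwame's side holds only 52% + 20% = 72%, not > 75%.
So Kwame does not control Redfern.

No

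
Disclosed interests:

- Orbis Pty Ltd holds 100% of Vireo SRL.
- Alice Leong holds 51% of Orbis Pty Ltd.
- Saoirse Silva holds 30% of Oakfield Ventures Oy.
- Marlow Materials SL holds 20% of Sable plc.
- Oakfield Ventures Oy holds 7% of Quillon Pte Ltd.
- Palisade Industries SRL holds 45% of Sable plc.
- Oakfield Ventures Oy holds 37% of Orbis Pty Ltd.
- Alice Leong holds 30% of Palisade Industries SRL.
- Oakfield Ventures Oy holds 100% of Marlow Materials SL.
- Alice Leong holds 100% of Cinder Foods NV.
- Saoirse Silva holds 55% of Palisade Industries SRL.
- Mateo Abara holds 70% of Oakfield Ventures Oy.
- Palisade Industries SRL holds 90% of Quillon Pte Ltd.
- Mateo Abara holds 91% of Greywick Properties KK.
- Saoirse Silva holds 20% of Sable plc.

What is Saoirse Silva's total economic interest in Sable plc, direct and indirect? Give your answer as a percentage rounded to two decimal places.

Saoirse reaches Sable along 3 paths.
Direct stake: 20% = 20%.
Via Palisade: 55% × 45% = 24.75%.
Via Oakfield → Marlow: 30% × 100% × 20% = 6%.
Total: 20% + 24.75% + 6% = 50.75%.

50.75%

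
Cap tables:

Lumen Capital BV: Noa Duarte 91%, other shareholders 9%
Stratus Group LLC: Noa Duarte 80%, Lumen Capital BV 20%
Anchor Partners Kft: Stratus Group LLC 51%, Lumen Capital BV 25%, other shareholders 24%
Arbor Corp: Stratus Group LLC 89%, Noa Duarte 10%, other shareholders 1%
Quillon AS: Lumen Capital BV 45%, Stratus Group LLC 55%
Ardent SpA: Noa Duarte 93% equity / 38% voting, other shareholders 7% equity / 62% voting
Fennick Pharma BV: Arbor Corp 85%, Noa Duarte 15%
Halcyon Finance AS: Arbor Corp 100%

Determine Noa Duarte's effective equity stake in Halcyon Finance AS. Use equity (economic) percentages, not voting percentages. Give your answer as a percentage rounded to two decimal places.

Noa reaches Halcyon along 3 paths.
Via Stratus → Arbor: 80% × 89% × 100% = 71.2%.
Via Lumen → Stratus → Arbor: 91% × 20% × 89% × 100% = 16.198%.
Via Arbor: 10% × 100% = 10%.
Total: 71.2% + 16.198% + 10% = 97.398%.
Rounded: 97.40%.

97.40%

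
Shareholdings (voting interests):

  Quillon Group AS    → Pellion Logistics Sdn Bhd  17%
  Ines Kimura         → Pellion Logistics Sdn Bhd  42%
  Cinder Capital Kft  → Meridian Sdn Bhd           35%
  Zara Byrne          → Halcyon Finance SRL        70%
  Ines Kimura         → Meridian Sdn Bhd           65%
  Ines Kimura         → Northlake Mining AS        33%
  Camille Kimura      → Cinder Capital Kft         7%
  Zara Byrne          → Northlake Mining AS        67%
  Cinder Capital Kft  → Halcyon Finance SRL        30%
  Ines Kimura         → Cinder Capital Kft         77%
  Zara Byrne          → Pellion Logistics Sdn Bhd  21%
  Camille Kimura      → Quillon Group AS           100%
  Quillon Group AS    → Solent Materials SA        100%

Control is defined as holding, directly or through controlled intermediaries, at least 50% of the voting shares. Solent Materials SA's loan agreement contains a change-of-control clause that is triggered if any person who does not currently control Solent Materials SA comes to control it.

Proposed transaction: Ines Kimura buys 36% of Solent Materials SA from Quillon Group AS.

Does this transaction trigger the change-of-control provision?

The purchase adds only to Ines's holdings (Quillon's stake shrinks), so Ines is the only person who could newly come to control Solent.
Ines holds 77% of Cinder, so Ines controls Cinder.
Cinder and Ines together hold 35% + 65% = 100% of Meridian, so Ines controls Meridian.
Neither Ines nor any entity Ines controls holds any voting interest in Solent.
So before the transaction, Ines does not control Solent.
After the purchase, Ines holds 36% of Solent directly, and Quillon's stake falls to 64%.
After the transaction, Ines's side holds 36% of Solent, not ≥ 50%, so Ines still does not control Solent.
No new person acquires control, so the clause is not triggered.

No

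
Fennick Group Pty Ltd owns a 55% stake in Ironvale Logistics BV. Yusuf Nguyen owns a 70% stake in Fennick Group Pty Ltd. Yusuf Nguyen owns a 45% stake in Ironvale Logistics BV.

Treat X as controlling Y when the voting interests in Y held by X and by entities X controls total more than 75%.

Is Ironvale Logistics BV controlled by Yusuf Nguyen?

Yusuf's largest direct stake is 70% in Fennick, which does not meet the threshold, so Yusuf controls no company.
In Ironvale, Yusuf's side holds only 45%, not > 75%.
So Yusuf does not control Ironvale.

No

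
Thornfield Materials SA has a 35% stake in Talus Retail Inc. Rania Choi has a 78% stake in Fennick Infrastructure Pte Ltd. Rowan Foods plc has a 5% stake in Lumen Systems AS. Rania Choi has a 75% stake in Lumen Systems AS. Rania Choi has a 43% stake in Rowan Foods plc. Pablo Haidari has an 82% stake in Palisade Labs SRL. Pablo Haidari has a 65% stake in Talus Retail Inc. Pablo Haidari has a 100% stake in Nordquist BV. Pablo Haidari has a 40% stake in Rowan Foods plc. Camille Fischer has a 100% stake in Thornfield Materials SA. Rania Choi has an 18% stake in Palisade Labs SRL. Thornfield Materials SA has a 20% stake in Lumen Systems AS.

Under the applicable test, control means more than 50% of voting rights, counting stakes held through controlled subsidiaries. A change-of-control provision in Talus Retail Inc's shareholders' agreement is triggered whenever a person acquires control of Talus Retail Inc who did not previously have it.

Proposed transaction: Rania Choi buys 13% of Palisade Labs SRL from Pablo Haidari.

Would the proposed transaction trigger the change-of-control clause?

The purchase adds only to Rania's holdings (Pablo's stake shrinks), so Rania is the only person who could newly come to control Talus.
Rania holds 78% of Fennick, so Rania controls Fennick.
Rania holds 75% of Lumen, so Rania controls Lumen.
Neither Rania nor any entity Rania controls holds any voting interest in Talus.
So before the transaction, Rania does not control Talus.
After the purchase, Rania's direct stake in Palisade rises to 18% + 13% = 31%, and Pablo's stake falls to 69%.
Rania's side now holds 31% of Palisade, not > 50%, so Rania still does not control Palisade.
After the transaction, neither Rania nor any entity Rania controls holds a voting interest in Talus, so Rania still does not control it.
No new person acquires control, so the clause is not triggered.

No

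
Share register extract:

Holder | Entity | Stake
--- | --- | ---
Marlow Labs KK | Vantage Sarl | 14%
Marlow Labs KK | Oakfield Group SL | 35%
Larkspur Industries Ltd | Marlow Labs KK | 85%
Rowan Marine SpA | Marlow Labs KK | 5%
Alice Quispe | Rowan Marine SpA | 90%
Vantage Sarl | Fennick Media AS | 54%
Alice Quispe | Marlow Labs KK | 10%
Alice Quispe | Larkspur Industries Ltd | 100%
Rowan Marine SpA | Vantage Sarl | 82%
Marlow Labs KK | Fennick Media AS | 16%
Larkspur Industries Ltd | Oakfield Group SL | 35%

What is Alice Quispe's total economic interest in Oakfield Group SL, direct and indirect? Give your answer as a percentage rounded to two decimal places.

69.83%

Alice reaches Oakfield along 4 paths.
Via Larkspur: 100% × 35% = 35%.
Via Larkspur → Marlow: 100% × 85% × 35% = 29.75%.
Via Marlow: 10% × 35% = 3.5%.
Via Rowan → Marlow: 90% × 5% × 35% = 1.575%.
Total: 35% + 29.75% + 3.5% + 1.575% = 69.825%.
Rounded: 69.83%.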